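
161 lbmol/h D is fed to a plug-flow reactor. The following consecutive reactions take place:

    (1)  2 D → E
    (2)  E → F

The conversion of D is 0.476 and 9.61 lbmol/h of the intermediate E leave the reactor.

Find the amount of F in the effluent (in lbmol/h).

Conversion of D: D consumed = 2ξ₁ = 0.476 × 161 → ξ₁ = 38.32 lbmol/h.
E balance: n_E = 0 + 1ξ₁ − 1ξ₂ = 9.61 → ξ₂ = (1·38.32 − 9.61)/1 = 28.71 lbmol/h.
Outlet amounts (n = n₀ + Σ ν·ξ):
  D: 161 − 2(38.32) = 84.36
  E: 0 + 1(38.32) − 1(28.71) = 9.61
  F: 0 + 1(28.71) = 28.71

28.7 lbmol/h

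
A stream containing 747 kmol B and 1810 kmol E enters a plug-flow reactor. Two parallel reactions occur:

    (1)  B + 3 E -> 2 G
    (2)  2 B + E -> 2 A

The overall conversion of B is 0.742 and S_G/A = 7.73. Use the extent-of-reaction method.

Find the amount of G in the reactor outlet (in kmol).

881 kmol

Conversion of B: B consumed = 0.742 × 747 = 554.3 kmol = 1ξ₁ + 2ξ₂.
Selectivity: 2ξ₁ / (2ξ₂) = 7.73 → ξ₁ = 7.73 ξ₂.
Substitute: (1·7.73 + 2) ξ₂ = 554.3 → ξ₂ = 56.97 kmol, ξ₁ = 440.3 kmol.
Outlet amounts (n = n₀ + Σ ν·ξ):
  B: 747 − 1(440.3) − 2(56.97) = 192.7
  E: 1810 − 3(440.3) − 1(56.97) = 432
  G: 0 + 2(440.3) = 880.7
  A: 0 + 2(56.97) = 113.9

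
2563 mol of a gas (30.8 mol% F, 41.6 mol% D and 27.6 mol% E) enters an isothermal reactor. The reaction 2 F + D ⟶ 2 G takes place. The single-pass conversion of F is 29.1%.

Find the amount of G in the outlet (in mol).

230 mol

F reacted = 0.291 × 789.4 = 229.7 mol; ν_F = −2, so ξ = 229.7/2 = 114.9 mol.
Outlet amounts (n = n₀ + ν ξ):
  F: 789.4 − 2(114.9) = 559.7
  D: 1066 − 1(114.9) = 951.3
  G: 0 + 2(114.9) = 229.7
  E: 707.4 (inert)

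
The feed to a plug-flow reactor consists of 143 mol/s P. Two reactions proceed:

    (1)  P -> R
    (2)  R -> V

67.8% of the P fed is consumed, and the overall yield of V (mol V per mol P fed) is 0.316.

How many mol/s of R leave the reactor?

51.8 mol/s

Conversion of P: P consumed = 1ξ₁ = 0.678 × 143 → ξ₁ = 96.95 mol/s.
Yield of V: 1ξ₂ / 143 = 0.316 → ξ₂ = 45.19 mol/s.
Outlet amounts (n = n₀ + Σ ν·ξ):
  P: 143 − 1(96.95) = 46.05
  R: 0 + 1(96.95) − 1(45.19) = 51.77
  V: 0 + 1(45.19) = 45.19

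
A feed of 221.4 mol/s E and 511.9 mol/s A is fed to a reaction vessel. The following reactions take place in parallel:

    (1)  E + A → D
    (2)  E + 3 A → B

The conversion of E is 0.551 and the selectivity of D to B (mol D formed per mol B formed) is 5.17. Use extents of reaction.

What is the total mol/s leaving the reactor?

Conversion of E: E consumed = 0.551 × 221.4 = 122 mol/s = 1ξ₁ + 1ξ₂.
Selectivity: 1ξ₁ / (1ξ₂) = 5.17 → ξ₁ = 5.17 ξ₂.
Substitute: (1·5.17 + 1) ξ₂ = 122 → ξ₂ = 19.77 mol/s, ξ₁ = 102.2 mol/s.
Outlet amounts (n = n₀ + Σ ν·ξ):
  E: 221.4 − 1(102.2) − 1(19.77) = 99.41
  A: 511.9 − 1(102.2) − 3(19.77) = 350.4
  D: 0 + 1(102.2) = 102.2
  B: 0 + 1(19.77) = 19.77
Total out = 99.41 + 350.4 + 102.2 + 19.77 = 571.8 mol/s.

572 mol/s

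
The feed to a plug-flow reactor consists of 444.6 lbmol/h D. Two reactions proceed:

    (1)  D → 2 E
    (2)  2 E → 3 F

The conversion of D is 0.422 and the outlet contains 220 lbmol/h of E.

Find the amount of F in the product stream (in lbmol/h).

233 lbmol/h

Conversion of D: D consumed = 1ξ₁ = 0.422 × 444.6 → ξ₁ = 187.6 lbmol/h.
E balance: n_E = 0 + 2ξ₁ − 2ξ₂ = 220 → ξ₂ = (2·187.6 − 220)/2 = 77.62 lbmol/h.
Outlet amounts (n = n₀ + Σ ν·ξ):
  D: 444.6 − 1(187.6) = 257
  E: 0 + 2(187.6) − 2(77.62) = 220
  F: 0 + 3(77.62) = 232.9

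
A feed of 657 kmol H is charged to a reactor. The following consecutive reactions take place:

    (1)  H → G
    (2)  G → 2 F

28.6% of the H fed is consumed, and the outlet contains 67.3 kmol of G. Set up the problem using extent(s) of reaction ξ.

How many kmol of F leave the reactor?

241 kmol

Conversion of H: H consumed = 1ξ₁ = 0.286 × 657 → ξ₁ = 187.9 kmol.
G balance: n_G = 0 + 1ξ₁ − 1ξ₂ = 67.3 → ξ₂ = (1·187.9 − 67.3)/1 = 120.6 kmol.
Outlet amounts (n = n₀ + Σ ν·ξ):
  H: 657 − 1(187.9) = 469.1
  G: 0 + 1(187.9) − 1(120.6) = 67.3
  F: 0 + 2(120.6) = 241.2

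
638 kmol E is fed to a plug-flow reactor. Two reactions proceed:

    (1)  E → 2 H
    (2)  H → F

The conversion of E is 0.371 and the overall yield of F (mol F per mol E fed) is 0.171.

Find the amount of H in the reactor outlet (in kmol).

Conversion of E: E consumed = 1ξ₁ = 0.371 × 638 → ξ₁ = 236.7 kmol.
Yield of F: 1ξ₂ / 638 = 0.171 → ξ₂ = 109.1 kmol.
Outlet amounts (n = n₀ + Σ ν·ξ):
  E: 638 − 1(236.7) = 401.3
  H: 0 + 2(236.7) − 1(109.1) = 364.3
  F: 0 + 1(109.1) = 109.1

364 kmol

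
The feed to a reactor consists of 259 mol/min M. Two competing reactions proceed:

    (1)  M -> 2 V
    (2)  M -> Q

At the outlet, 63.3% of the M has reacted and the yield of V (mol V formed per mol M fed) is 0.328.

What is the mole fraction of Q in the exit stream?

Yield of V: 2ξ₁ / 259 = 0.328 → ξ₁ = 42.48 mol/min.
Conversion of M: 1ξ₁ + 1ξ₂ = 0.633 × 259 = 163.9 → ξ₂ = 121.5 mol/min.
Outlet amounts (n = n₀ + Σ ν·ξ):
  M: 259 − 1(42.48) − 1(121.5) = 95.05
  V: 0 + 2(42.48) = 84.95
  Q: 0 + 1(121.5) = 121.5
Total out = 301.5 mol/min; y_Q = 121.5 / 301.5 = 0.4029.

0.403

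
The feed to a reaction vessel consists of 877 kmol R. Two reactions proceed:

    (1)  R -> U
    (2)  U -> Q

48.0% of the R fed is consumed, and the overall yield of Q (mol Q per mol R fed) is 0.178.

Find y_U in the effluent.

Conversion of R: R consumed = 1ξ₁ = 0.48 × 877 → ξ₁ = 421 kmol.
Yield of Q: 1ξ₂ / 877 = 0.178 → ξ₂ = 156.1 kmol.
Outlet amounts (n = n₀ + Σ ν·ξ):
  R: 877 − 1(421) = 456
  U: 0 + 1(421) − 1(156.1) = 264.9
  Q: 0 + 1(156.1) = 156.1
Total out = 877 kmol; y_U = 264.9 / 877 = 0.302.

0.302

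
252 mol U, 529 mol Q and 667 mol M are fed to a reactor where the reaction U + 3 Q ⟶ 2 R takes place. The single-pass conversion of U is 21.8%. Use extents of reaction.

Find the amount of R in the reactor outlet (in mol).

U reacted = 0.218 × 252 = 54.94 mol; ν_U = −1, so ξ = 54.94/1 = 54.94 mol.
Outlet amounts (n = n₀ + ν ξ):
  U: 252 − 1(54.94) = 197.1
  Q: 529 − 3(54.94) = 364.2
  R: 0 + 2(54.94) = 109.9
  M: 667 (inert)

110 mol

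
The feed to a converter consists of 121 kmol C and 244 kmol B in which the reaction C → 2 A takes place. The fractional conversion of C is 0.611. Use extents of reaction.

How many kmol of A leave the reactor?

C reacted = 0.611 × 121 = 73.93 kmol; ν_C = −1, so ξ = 73.93/1 = 73.93 kmol.
Outlet amounts (n = n₀ + ν ξ):
  C: 121 − 1(73.93) = 47.07
  A: 0 + 2(73.93) = 147.9
  B: 244 (inert)

148 kmol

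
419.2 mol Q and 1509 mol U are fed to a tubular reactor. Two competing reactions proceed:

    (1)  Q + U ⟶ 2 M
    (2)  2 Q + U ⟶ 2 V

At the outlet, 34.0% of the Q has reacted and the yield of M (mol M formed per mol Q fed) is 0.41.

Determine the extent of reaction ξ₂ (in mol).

Yield of M: 2ξ₁ / 419.2 = 0.41 → ξ₁ = 85.94 mol.
Conversion of Q: 1ξ₁ + 2ξ₂ = 0.34 × 419.2 = 142.5 → ξ₂ = 28.3 mol.
Outlet amounts (n = n₀ + Σ ν·ξ):
  Q: 419.2 − 1(85.94) − 2(28.3) = 276.7
  U: 1509 − 1(85.94) − 1(28.3) = 1395
  M: 0 + 2(85.94) = 171.9
  V: 0 + 2(28.3) = 56.59

ξ₂ = 28.3 mol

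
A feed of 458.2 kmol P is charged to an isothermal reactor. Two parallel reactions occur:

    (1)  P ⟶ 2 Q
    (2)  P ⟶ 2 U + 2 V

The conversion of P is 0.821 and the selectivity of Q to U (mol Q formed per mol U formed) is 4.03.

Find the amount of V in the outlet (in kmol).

150 kmol

Conversion of P: P consumed = 0.821 × 458.2 = 376.2 kmol = 1ξ₁ + 1ξ₂.
Selectivity: 2ξ₁ / (2ξ₂) = 4.03 → ξ₁ = 4.03 ξ₂.
Substitute: (1·4.03 + 1) ξ₂ = 376.2 → ξ₂ = 74.79 kmol, ξ₁ = 301.4 kmol.
Outlet amounts (n = n₀ + Σ ν·ξ):
  P: 458.2 − 1(301.4) − 1(74.79) = 82.02
  Q: 0 + 2(301.4) = 602.8
  U: 0 + 2(74.79) = 149.6
  V: 0 + 2(74.79) = 149.6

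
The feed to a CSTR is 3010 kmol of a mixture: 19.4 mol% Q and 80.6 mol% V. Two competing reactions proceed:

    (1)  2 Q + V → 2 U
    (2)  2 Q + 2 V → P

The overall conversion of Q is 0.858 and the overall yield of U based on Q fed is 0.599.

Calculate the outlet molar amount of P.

Yield of U: 2ξ₁ / 583.9 = 0.599 → ξ₁ = 174.9 kmol.
Conversion of Q: 2ξ₁ + 2ξ₂ = 0.858 × 583.9 = 501 → ξ₂ = 75.62 kmol.
Outlet amounts (n = n₀ + Σ ν·ξ):
  Q: 583.9 − 2(174.9) − 2(75.62) = 82.92
  V: 2426 − 1(174.9) − 2(75.62) = 2100
  U: 0 + 2(174.9) = 349.8
  P: 0 + 1(75.62) = 75.62

75.6 kmol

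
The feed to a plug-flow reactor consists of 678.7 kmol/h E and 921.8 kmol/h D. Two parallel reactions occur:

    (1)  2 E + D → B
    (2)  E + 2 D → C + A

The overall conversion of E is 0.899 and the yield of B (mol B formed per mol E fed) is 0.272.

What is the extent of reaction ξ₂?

Yield of B: 1ξ₁ / 678.7 = 0.272 → ξ₁ = 184.6 kmol/h.
Conversion of E: 2ξ₁ + 1ξ₂ = 0.899 × 678.7 = 610.2 → ξ₂ = 240.9 kmol/h.
Outlet amounts (n = n₀ + Σ ν·ξ):
  E: 678.7 − 2(184.6) − 1(240.9) = 68.55
  D: 921.8 − 1(184.6) − 2(240.9) = 255.3
  B: 0 + 1(184.6) = 184.6
  C: 0 + 1(240.9) = 240.9
  A: 0 + 1(240.9) = 240.9

ξ₂ = 241 kmol/h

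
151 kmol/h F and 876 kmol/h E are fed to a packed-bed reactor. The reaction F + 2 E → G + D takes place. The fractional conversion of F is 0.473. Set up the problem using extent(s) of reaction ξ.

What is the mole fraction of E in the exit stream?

0.767

F reacted = 0.473 × 151 = 71.42 kmol/h; ν_F = −1, so ξ = 71.42/1 = 71.42 kmol/h.
Outlet amounts (n = n₀ + ν ξ):
  F: 151 − 1(71.42) = 79.58
  E: 876 − 2(71.42) = 733.2
  G: 0 + 1(71.42) = 71.42
  D: 0 + 1(71.42) = 71.42
Total out = 955.6 kmol/h; y_E = 733.2 / 955.6 = 0.7672.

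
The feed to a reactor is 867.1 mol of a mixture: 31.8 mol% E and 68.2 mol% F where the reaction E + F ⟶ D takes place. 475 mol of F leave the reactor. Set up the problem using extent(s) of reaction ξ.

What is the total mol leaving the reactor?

751 mol

For F: n = n₀ − 1ξ → 475 = 591.4 − 1ξ, giving ξ = 116.4 mol.
Outlet amounts (n = n₀ + ν ξ):
  E: 275.7 − 1(116.4) = 159.4
  F: 591.4 − 1(116.4) = 475
  D: 0 + 1(116.4) = 116.4
Total out = 159.4 + 475 + 116.4 = 750.7 mol.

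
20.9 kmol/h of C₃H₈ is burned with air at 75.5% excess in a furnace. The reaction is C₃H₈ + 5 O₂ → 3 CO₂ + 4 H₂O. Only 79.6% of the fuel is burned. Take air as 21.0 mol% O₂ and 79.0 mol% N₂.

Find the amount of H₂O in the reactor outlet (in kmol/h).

Stoichiometric O₂ = 5 × 20.9 = 104.5 kmol/h; O₂ fed = 104.5 × 1.755 = 183.4 kmol/h.
N₂ fed = 183.4 × 79/21 = 689.9 kmol/h.
Fuel reacted = 0.796 × 20.9 → ξ = 16.64 kmol/h.
Outlet (n = n₀ + ν ξ):
  C₃H₈: 20.9 − 1(16.64) = 4.264
  O₂: 183.4 − 5(16.64) = 100.2
  N₂: 689.9 (inert)
  CO₂: 0 + 3(16.64) = 49.91
  H₂O: 0 + 4(16.64) = 66.55

66.5 kmol/h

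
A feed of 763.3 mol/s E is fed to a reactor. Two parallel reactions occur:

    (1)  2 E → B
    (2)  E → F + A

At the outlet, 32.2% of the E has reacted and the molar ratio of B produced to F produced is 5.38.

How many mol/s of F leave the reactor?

20.9 mol/s

Conversion of E: E consumed = 0.322 × 763.3 = 245.8 mol/s = 2ξ₁ + 1ξ₂.
Selectivity: 1ξ₁ / (1ξ₂) = 5.38 → ξ₁ = 5.38 ξ₂.
Substitute: (2·5.38 + 1) ξ₂ = 245.8 → ξ₂ = 20.9 mol/s, ξ₁ = 112.4 mol/s.
Outlet amounts (n = n₀ + Σ ν·ξ):
  E: 763.3 − 2(112.4) − 1(20.9) = 517.5
  B: 0 + 1(112.4) = 112.4
  F: 0 + 1(20.9) = 20.9
  A: 0 + 1(20.9) = 20.9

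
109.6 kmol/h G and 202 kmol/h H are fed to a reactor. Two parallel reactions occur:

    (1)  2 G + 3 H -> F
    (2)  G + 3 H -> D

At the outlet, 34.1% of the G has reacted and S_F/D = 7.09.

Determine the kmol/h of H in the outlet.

142 kmol/h

Conversion of G: G consumed = 0.341 × 109.6 = 37.37 kmol/h = 2ξ₁ + 1ξ₂.
Selectivity: 1ξ₁ / (1ξ₂) = 7.09 → ξ₁ = 7.09 ξ₂.
Substitute: (2·7.09 + 1) ξ₂ = 37.37 → ξ₂ = 2.462 kmol/h, ξ₁ = 17.46 kmol/h.
Outlet amounts (n = n₀ + Σ ν·ξ):
  G: 109.6 − 2(17.46) − 1(2.462) = 72.23
  H: 202 − 3(17.46) − 3(2.462) = 142.2
  F: 0 + 1(17.46) = 17.46
  D: 0 + 1(2.462) = 2.462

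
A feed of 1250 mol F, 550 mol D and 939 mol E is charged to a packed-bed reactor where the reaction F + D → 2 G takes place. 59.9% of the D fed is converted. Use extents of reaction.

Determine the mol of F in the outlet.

D reacted = 0.599 × 550 = 329.4 mol; ν_D = −1, so ξ = 329.4/1 = 329.4 mol.
Outlet amounts (n = n₀ + ν ξ):
  F: 1250 − 1(329.4) = 920.5
  D: 550 − 1(329.4) = 220.6
  G: 0 + 2(329.4) = 658.9
  E: 939 (inert)

921 mol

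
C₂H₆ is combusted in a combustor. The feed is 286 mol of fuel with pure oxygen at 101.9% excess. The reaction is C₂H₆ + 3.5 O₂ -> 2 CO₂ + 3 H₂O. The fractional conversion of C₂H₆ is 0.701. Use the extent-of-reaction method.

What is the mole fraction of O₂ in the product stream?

0.548

Stoichiometric O₂ = 3.5 × 286 = 1001 mol; O₂ fed = 1001 × 2.019 = 2021 mol.
Fuel reacted = 0.701 × 286 → ξ = 200.5 mol.
Outlet (n = n₀ + ν ξ):
  C₂H₆: 286 − 1(200.5) = 85.51
  O₂: 2021 − 3.5(200.5) = 1319
  CO₂: 0 + 2(200.5) = 401
  H₂O: 0 + 3(200.5) = 601.5
Total out = 2407 mol; y_O₂ = 1319 / 2407 = 0.5481.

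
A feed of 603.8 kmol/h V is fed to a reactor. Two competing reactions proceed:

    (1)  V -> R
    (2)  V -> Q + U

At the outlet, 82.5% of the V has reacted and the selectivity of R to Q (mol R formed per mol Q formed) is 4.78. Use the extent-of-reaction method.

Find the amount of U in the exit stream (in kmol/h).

Conversion of V: V consumed = 0.825 × 603.8 = 498.1 kmol/h = 1ξ₁ + 1ξ₂.
Selectivity: 1ξ₁ / (1ξ₂) = 4.78 → ξ₁ = 4.78 ξ₂.
Substitute: (1·4.78 + 1) ξ₂ = 498.1 → ξ₂ = 86.18 kmol/h, ξ₁ = 412 kmol/h.
Outlet amounts (n = n₀ + Σ ν·ξ):
  V: 603.8 − 1(412) − 1(86.18) = 105.7
  R: 0 + 1(412) = 412
  Q: 0 + 1(86.18) = 86.18
  U: 0 + 1(86.18) = 86.18

86.2 kmol/h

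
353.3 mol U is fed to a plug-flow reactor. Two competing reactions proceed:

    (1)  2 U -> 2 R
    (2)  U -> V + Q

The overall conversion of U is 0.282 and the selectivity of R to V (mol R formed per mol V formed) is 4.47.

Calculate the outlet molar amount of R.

Conversion of U: U consumed = 0.282 × 353.3 = 99.63 mol = 2ξ₁ + 1ξ₂.
Selectivity: 2ξ₁ / (1ξ₂) = 4.47 → ξ₁ = 2.235 ξ₂.
Substitute: (2·2.235 + 1) ξ₂ = 99.63 → ξ₂ = 18.21 mol, ξ₁ = 40.71 mol.
Outlet amounts (n = n₀ + Σ ν·ξ):
  U: 353.3 − 2(40.71) − 1(18.21) = 253.7
  R: 0 + 2(40.71) = 81.42
  V: 0 + 1(18.21) = 18.21
  Q: 0 + 1(18.21) = 18.21

81.4 mol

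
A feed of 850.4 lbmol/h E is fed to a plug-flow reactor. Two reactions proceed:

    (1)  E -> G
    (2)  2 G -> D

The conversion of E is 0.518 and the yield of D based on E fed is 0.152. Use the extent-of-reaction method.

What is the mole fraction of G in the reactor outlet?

Conversion of E: E consumed = 1ξ₁ = 0.518 × 850.4 → ξ₁ = 440.5 lbmol/h.
Yield of D: 1ξ₂ / 850.4 = 0.152 → ξ₂ = 129.3 lbmol/h.
Outlet amounts (n = n₀ + Σ ν·ξ):
  E: 850.4 − 1(440.5) = 409.9
  G: 0 + 1(440.5) − 2(129.3) = 182
  D: 0 + 1(129.3) = 129.3
Total out = 721.1 lbmol/h; y_G = 182 / 721.1 = 0.2524.

0.252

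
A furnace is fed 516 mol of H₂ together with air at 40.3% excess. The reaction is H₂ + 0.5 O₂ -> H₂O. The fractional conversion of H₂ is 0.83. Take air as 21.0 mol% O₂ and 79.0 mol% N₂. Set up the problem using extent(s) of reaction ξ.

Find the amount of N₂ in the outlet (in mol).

Stoichiometric O₂ = 0.5 × 516 = 258 mol; O₂ fed = 258 × 1.403 = 362 mol.
N₂ fed = 362 × 79/21 = 1362 mol.
Fuel reacted = 0.83 × 516 → ξ = 428.3 mol.
Outlet (n = n₀ + ν ξ):
  H₂: 516 − 1(428.3) = 87.72
  O₂: 362 − 0.5(428.3) = 147.8
  N₂: 1362 (inert)
  H₂O: 0 + 1(428.3) = 428.3

1360 mol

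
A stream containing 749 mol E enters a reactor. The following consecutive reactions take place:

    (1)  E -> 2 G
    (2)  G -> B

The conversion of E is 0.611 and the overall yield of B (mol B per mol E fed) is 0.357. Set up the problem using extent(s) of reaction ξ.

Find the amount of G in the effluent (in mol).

Conversion of E: E consumed = 1ξ₁ = 0.611 × 749 → ξ₁ = 457.6 mol.
Yield of B: 1ξ₂ / 749 = 0.357 → ξ₂ = 267.4 mol.
Outlet amounts (n = n₀ + Σ ν·ξ):
  E: 749 − 1(457.6) = 291.4
  G: 0 + 2(457.6) − 1(267.4) = 647.9
  B: 0 + 1(267.4) = 267.4

648 mol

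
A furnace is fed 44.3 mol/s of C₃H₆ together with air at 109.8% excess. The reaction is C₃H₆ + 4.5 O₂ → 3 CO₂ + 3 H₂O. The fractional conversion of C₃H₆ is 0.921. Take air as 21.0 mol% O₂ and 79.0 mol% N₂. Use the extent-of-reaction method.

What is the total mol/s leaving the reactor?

2060 mol/s

Stoichiometric O₂ = 4.5 × 44.3 = 199.3 mol/s; O₂ fed = 199.3 × 2.098 = 418.2 mol/s.
N₂ fed = 418.2 × 79/21 = 1573 mol/s.
Fuel reacted = 0.921 × 44.3 → ξ = 40.8 mol/s.
Outlet (n = n₀ + ν ξ):
  C₃H₆: 44.3 − 1(40.8) = 3.5
  O₂: 418.2 − 4.5(40.8) = 234.6
  N₂: 1573 (inert)
  CO₂: 0 + 3(40.8) = 122.4
  H₂O: 0 + 3(40.8) = 122.4
Total out = 3.5 + 234.6 + 1573 + 122.4 + 122.4 = 2056 mol/s.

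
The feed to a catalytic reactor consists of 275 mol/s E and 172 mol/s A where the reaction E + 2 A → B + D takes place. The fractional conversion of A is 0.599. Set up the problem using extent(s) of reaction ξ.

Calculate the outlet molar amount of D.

51.5 mol/s

A reacted = 0.599 × 172 = 103 mol/s; ν_A = −2, so ξ = 103/2 = 51.51 mol/s.
Outlet amounts (n = n₀ + ν ξ):
  E: 275 − 1(51.51) = 223.5
  A: 172 − 2(51.51) = 68.97
  B: 0 + 1(51.51) = 51.51
  D: 0 + 1(51.51) = 51.51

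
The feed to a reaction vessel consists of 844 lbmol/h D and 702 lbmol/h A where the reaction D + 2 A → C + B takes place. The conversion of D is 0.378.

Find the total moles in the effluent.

D reacted = 0.378 × 844 = 319 lbmol/h; ν_D = −1, so ξ = 319/1 = 319 lbmol/h.
Outlet amounts (n = n₀ + ν ξ):
  D: 844 − 1(319) = 525
  A: 702 − 2(319) = 63.94
  C: 0 + 1(319) = 319
  B: 0 + 1(319) = 319
Total out = 525 + 63.94 + 319 + 319 = 1227 lbmol/h.

1230 lbmol/h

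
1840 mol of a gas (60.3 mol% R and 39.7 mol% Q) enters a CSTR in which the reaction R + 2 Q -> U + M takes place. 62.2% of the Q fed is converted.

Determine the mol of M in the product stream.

Q reacted = 0.622 × 730.5 = 454.4 mol; ν_Q = −2, so ξ = 454.4/2 = 227.2 mol.
Outlet amounts (n = n₀ + ν ξ):
  R: 1110 − 1(227.2) = 882.3
  Q: 730.5 − 2(227.2) = 276.1
  U: 0 + 1(227.2) = 227.2
  M: 0 + 1(227.2) = 227.2

227 mol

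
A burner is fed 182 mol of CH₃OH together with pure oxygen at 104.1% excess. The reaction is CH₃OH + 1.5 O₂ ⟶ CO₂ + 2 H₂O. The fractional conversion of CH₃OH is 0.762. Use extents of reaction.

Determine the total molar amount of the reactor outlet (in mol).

809 mol

Stoichiometric O₂ = 1.5 × 182 = 273 mol; O₂ fed = 273 × 2.041 = 557.2 mol.
Fuel reacted = 0.762 × 182 → ξ = 138.7 mol.
Outlet (n = n₀ + ν ξ):
  CH₃OH: 182 − 1(138.7) = 43.32
  O₂: 557.2 − 1.5(138.7) = 349.2
  CO₂: 0 + 1(138.7) = 138.7
  H₂O: 0 + 2(138.7) = 277.4
Total out = 43.32 + 349.2 + 138.7 + 277.4 = 808.5 mol.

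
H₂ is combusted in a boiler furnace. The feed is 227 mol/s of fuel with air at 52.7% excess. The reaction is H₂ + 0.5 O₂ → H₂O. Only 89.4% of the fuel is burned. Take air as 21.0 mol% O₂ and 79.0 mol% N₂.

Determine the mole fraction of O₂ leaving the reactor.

Stoichiometric O₂ = 0.5 × 227 = 113.5 mol/s; O₂ fed = 113.5 × 1.527 = 173.3 mol/s.
N₂ fed = 173.3 × 79/21 = 652 mol/s.
Fuel reacted = 0.894 × 227 → ξ = 202.9 mol/s.
Outlet (n = n₀ + ν ξ):
  H₂: 227 − 1(202.9) = 24.06
  O₂: 173.3 − 0.5(202.9) = 71.85
  N₂: 652 (inert)
  H₂O: 0 + 1(202.9) = 202.9
Total out = 950.8 mol/s; y_O₂ = 71.85 / 950.8 = 0.07556.

0.0756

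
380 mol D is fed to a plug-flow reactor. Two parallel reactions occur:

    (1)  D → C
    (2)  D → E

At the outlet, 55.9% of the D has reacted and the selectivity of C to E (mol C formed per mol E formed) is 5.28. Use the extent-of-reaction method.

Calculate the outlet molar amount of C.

179 mol

Conversion of D: D consumed = 0.559 × 380 = 212.4 mol = 1ξ₁ + 1ξ₂.
Selectivity: 1ξ₁ / (1ξ₂) = 5.28 → ξ₁ = 5.28 ξ₂.
Substitute: (1·5.28 + 1) ξ₂ = 212.4 → ξ₂ = 33.82 mol, ξ₁ = 178.6 mol.
Outlet amounts (n = n₀ + Σ ν·ξ):
  D: 380 − 1(178.6) − 1(33.82) = 167.6
  C: 0 + 1(178.6) = 178.6
  E: 0 + 1(33.82) = 33.82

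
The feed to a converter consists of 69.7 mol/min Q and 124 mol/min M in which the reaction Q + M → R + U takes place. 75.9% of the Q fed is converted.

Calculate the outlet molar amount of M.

71.1 mol/min

Q reacted = 0.759 × 69.7 = 52.9 mol/min; ν_Q = −1, so ξ = 52.9/1 = 52.9 mol/min.
Outlet amounts (n = n₀ + ν ξ):
  Q: 69.7 − 1(52.9) = 16.8
  M: 124 − 1(52.9) = 71.1
  R: 0 + 1(52.9) = 52.9
  U: 0 + 1(52.9) = 52.9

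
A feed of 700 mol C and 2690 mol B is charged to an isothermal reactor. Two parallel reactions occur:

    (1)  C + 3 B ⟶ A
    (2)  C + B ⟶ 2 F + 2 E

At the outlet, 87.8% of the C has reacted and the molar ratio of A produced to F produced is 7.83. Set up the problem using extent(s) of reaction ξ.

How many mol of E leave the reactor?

73.8 mol

Conversion of C: C consumed = 0.878 × 700 = 614.6 mol = 1ξ₁ + 1ξ₂.
Selectivity: 1ξ₁ / (2ξ₂) = 7.83 → ξ₁ = 15.66 ξ₂.
Substitute: (1·15.66 + 1) ξ₂ = 614.6 → ξ₂ = 36.89 mol, ξ₁ = 577.7 mol.
Outlet amounts (n = n₀ + Σ ν·ξ):
  C: 700 − 1(577.7) − 1(36.89) = 85.4
  B: 2690 − 3(577.7) − 1(36.89) = 920
  A: 0 + 1(577.7) = 577.7
  F: 0 + 2(36.89) = 73.78
  E: 0 + 2(36.89) = 73.78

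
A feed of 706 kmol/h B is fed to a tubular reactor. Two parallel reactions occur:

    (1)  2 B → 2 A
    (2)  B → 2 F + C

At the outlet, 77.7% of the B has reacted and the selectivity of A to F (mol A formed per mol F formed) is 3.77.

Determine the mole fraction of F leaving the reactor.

0.154

Conversion of B: B consumed = 0.777 × 706 = 548.6 kmol/h = 2ξ₁ + 1ξ₂.
Selectivity: 2ξ₁ / (2ξ₂) = 3.77 → ξ₁ = 3.77 ξ₂.
Substitute: (2·3.77 + 1) ξ₂ = 548.6 → ξ₂ = 64.23 kmol/h, ξ₁ = 242.2 kmol/h.
Outlet amounts (n = n₀ + Σ ν·ξ):
  B: 706 − 2(242.2) − 1(64.23) = 157.4
  A: 0 + 2(242.2) = 484.3
  F: 0 + 2(64.23) = 128.5
  C: 0 + 1(64.23) = 64.23
Total out = 834.5 kmol/h; y_F = 128.5 / 834.5 = 0.154.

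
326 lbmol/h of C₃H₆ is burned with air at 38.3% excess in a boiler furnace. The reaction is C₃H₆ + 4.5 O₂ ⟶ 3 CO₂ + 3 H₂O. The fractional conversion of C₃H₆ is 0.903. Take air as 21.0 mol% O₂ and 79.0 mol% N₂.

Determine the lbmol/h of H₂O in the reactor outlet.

883 lbmol/h

Stoichiometric O₂ = 4.5 × 326 = 1467 lbmol/h; O₂ fed = 1467 × 1.383 = 2029 lbmol/h.
N₂ fed = 2029 × 79/21 = 7632 lbmol/h.
Fuel reacted = 0.903 × 326 → ξ = 294.4 lbmol/h.
Outlet (n = n₀ + ν ξ):
  C₃H₆: 326 − 1(294.4) = 31.62
  O₂: 2029 − 4.5(294.4) = 704.2
  N₂: 7632 (inert)
  CO₂: 0 + 3(294.4) = 883.1
  H₂O: 0 + 3(294.4) = 883.1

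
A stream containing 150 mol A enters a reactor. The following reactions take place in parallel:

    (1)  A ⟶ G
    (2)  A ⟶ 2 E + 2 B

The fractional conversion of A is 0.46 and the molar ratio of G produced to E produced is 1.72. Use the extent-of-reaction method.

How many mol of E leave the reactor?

31.1 mol

Conversion of A: A consumed = 0.46 × 150 = 69 mol = 1ξ₁ + 1ξ₂.
Selectivity: 1ξ₁ / (2ξ₂) = 1.72 → ξ₁ = 3.44 ξ₂.
Substitute: (1·3.44 + 1) ξ₂ = 69 → ξ₂ = 15.54 mol, ξ₁ = 53.46 mol.
Outlet amounts (n = n₀ + Σ ν·ξ):
  A: 150 − 1(53.46) − 1(15.54) = 81
  G: 0 + 1(53.46) = 53.46
  E: 0 + 2(15.54) = 31.08
  B: 0 + 2(15.54) = 31.08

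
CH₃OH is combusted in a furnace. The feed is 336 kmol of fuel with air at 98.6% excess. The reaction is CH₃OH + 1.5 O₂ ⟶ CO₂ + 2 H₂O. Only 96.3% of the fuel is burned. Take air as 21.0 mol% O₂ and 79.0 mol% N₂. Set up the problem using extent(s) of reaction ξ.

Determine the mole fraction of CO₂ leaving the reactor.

0.0615

Stoichiometric O₂ = 1.5 × 336 = 504 kmol; O₂ fed = 504 × 1.986 = 1001 kmol.
N₂ fed = 1001 × 79/21 = 3765 kmol.
Fuel reacted = 0.963 × 336 → ξ = 323.6 kmol.
Outlet (n = n₀ + ν ξ):
  CH₃OH: 336 − 1(323.6) = 12.43
  O₂: 1001 − 1.5(323.6) = 515.6
  N₂: 3765 (inert)
  CO₂: 0 + 1(323.6) = 323.6
  H₂O: 0 + 2(323.6) = 647.1
Total out = 5264 kmol; y_CO₂ = 323.6 / 5264 = 0.06147.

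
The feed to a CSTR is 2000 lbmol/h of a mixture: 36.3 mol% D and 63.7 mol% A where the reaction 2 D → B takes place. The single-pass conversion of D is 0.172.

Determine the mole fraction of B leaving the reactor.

0.0322

D reacted = 0.172 × 726 = 124.9 lbmol/h; ν_D = −2, so ξ = 124.9/2 = 62.44 lbmol/h.
Outlet amounts (n = n₀ + ν ξ):
  D: 726 − 2(62.44) = 601.1
  B: 0 + 1(62.44) = 62.44
  A: 1274 (inert)
Total out = 1938 lbmol/h; y_B = 62.44 / 1938 = 0.03222.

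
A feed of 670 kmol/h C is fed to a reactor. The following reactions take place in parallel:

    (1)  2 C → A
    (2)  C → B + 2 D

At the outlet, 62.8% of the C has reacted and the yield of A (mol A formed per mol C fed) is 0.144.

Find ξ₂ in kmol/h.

ξ₂ = 228 kmol/h

Yield of A: 1ξ₁ / 670 = 0.144 → ξ₁ = 96.48 kmol/h.
Conversion of C: 2ξ₁ + 1ξ₂ = 0.628 × 670 = 420.8 → ξ₂ = 227.8 kmol/h.
Outlet amounts (n = n₀ + Σ ν·ξ):
  C: 670 − 2(96.48) − 1(227.8) = 249.2
  A: 0 + 1(96.48) = 96.48
  B: 0 + 1(227.8) = 227.8
  D: 0 + 2(227.8) = 455.6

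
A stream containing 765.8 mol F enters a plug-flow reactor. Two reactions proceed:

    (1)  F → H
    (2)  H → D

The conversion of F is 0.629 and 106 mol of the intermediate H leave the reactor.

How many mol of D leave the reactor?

Conversion of F: F consumed = 1ξ₁ = 0.629 × 765.8 → ξ₁ = 481.7 mol.
H balance: n_H = 0 + 1ξ₁ − 1ξ₂ = 106 → ξ₂ = (1·481.7 − 106)/1 = 375.7 mol.
Outlet amounts (n = n₀ + Σ ν·ξ):
  F: 765.8 − 1(481.7) = 284.1
  H: 0 + 1(481.7) − 1(375.7) = 106
  D: 0 + 1(375.7) = 375.7

376 mol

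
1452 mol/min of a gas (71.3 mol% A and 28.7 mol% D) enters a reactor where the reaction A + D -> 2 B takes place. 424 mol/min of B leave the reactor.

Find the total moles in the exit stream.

1450 mol/min

For B: n = n₀ + 2ξ → 424 = 0 + 2ξ, giving ξ = 212 mol/min.
Outlet amounts (n = n₀ + ν ξ):
  A: 1035 − 1(212) = 823.3
  D: 416.7 − 1(212) = 204.7
  B: 0 + 2(212) = 424
Total out = 823.3 + 204.7 + 424 = 1452 mol/min.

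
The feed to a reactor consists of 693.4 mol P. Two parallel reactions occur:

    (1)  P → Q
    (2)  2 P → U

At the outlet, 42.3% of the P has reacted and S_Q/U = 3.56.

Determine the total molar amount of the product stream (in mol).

641 mol

Conversion of P: P consumed = 0.423 × 693.4 = 293.3 mol = 1ξ₁ + 2ξ₂.
Selectivity: 1ξ₁ / (1ξ₂) = 3.56 → ξ₁ = 3.56 ξ₂.
Substitute: (1·3.56 + 2) ξ₂ = 293.3 → ξ₂ = 52.75 mol, ξ₁ = 187.8 mol.
Outlet amounts (n = n₀ + Σ ν·ξ):
  P: 693.4 − 1(187.8) − 2(52.75) = 400.1
  Q: 0 + 1(187.8) = 187.8
  U: 0 + 1(52.75) = 52.75
Total out = 400.1 + 187.8 + 52.75 = 640.6 mol.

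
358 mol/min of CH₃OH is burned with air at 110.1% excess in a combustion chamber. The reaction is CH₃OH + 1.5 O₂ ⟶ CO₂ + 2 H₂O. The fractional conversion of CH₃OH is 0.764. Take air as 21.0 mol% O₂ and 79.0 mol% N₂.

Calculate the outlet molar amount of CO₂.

274 mol/min

Stoichiometric O₂ = 1.5 × 358 = 537 mol/min; O₂ fed = 537 × 2.101 = 1128 mol/min.
N₂ fed = 1128 × 79/21 = 4244 mol/min.
Fuel reacted = 0.764 × 358 → ξ = 273.5 mol/min.
Outlet (n = n₀ + ν ξ):
  CH₃OH: 358 − 1(273.5) = 84.49
  O₂: 1128 − 1.5(273.5) = 718
  N₂: 4244 (inert)
  CO₂: 0 + 1(273.5) = 273.5
  H₂O: 0 + 2(273.5) = 547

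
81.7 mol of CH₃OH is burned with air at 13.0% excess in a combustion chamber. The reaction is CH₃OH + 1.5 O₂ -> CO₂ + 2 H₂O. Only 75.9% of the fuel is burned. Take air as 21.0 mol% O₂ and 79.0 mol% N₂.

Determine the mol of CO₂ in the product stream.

62 mol

Stoichiometric O₂ = 1.5 × 81.7 = 122.6 mol; O₂ fed = 122.6 × 1.130 = 138.5 mol.
N₂ fed = 138.5 × 79/21 = 521 mol.
Fuel reacted = 0.759 × 81.7 → ξ = 62.01 mol.
Outlet (n = n₀ + ν ξ):
  CH₃OH: 81.7 − 1(62.01) = 19.69
  O₂: 138.5 − 1.5(62.01) = 45.47
  N₂: 521 (inert)
  CO₂: 0 + 1(62.01) = 62.01
  H₂O: 0 + 2(62.01) = 124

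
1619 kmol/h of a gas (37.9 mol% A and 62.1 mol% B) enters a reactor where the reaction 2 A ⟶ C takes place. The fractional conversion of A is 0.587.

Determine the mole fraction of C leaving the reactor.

0.125

A reacted = 0.587 × 613.6 = 360.2 kmol/h; ν_A = −2, so ξ = 360.2/2 = 180.1 kmol/h.
Outlet amounts (n = n₀ + ν ξ):
  A: 613.6 − 2(180.1) = 253.4
  C: 0 + 1(180.1) = 180.1
  B: 1005 (inert)
Total out = 1439 kmol/h; y_C = 180.1 / 1439 = 0.1252.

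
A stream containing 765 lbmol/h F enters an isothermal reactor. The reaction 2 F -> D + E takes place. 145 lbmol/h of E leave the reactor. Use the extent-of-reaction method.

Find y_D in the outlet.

0.19

For E: n = n₀ + 1ξ → 145 = 0 + 1ξ, giving ξ = 145 lbmol/h.
Outlet amounts (n = n₀ + ν ξ):
  F: 765 − 2(145) = 475
  D: 0 + 1(145) = 145
  E: 0 + 1(145) = 145
Total out = 765 lbmol/h; y_D = 145 / 765 = 0.1895.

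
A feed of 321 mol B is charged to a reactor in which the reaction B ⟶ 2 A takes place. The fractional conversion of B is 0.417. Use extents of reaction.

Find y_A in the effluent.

B reacted = 0.417 × 321 = 133.9 mol; ν_B = −1, so ξ = 133.9/1 = 133.9 mol.
Outlet amounts (n = n₀ + ν ξ):
  B: 321 − 1(133.9) = 187.1
  A: 0 + 2(133.9) = 267.7
Total out = 454.9 mol; y_A = 267.7 / 454.9 = 0.5886.

0.589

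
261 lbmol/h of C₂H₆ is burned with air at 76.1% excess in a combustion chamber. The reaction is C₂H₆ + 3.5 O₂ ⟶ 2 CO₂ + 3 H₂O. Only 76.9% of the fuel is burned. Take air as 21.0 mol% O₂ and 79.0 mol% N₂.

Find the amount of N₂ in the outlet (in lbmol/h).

6050 lbmol/h

Stoichiometric O₂ = 3.5 × 261 = 913.5 lbmol/h; O₂ fed = 913.5 × 1.761 = 1609 lbmol/h.
N₂ fed = 1609 × 79/21 = 6052 lbmol/h.
Fuel reacted = 0.769 × 261 → ξ = 200.7 lbmol/h.
Outlet (n = n₀ + ν ξ):
  C₂H₆: 261 − 1(200.7) = 60.29
  O₂: 1609 − 3.5(200.7) = 906.2
  N₂: 6052 (inert)
  CO₂: 0 + 2(200.7) = 401.4
  H₂O: 0 + 3(200.7) = 602.1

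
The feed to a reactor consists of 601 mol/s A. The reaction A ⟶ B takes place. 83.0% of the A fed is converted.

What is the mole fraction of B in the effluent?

A reacted = 0.83 × 601 = 498.8 mol/s; ν_A = −1, so ξ = 498.8/1 = 498.8 mol/s.
Outlet amounts (n = n₀ + ν ξ):
  A: 601 − 1(498.8) = 102.2
  B: 0 + 1(498.8) = 498.8
Total out = 601 mol/s; y_B = 498.8 / 601 = 0.83.

0.83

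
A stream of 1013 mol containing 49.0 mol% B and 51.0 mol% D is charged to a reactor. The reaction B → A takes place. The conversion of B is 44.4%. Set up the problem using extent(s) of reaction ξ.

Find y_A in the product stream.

0.218

B reacted = 0.444 × 496.4 = 220.4 mol; ν_B = −1, so ξ = 220.4/1 = 220.4 mol.
Outlet amounts (n = n₀ + ν ξ):
  B: 496.4 − 1(220.4) = 276
  A: 0 + 1(220.4) = 220.4
  D: 516.6 (inert)
Total out = 1013 mol; y_A = 220.4 / 1013 = 0.2176.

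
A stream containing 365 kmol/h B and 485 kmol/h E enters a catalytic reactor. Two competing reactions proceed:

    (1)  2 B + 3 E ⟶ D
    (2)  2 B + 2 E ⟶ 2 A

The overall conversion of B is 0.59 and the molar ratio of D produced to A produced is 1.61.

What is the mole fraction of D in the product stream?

0.175

Conversion of B: B consumed = 0.59 × 365 = 215.3 kmol/h = 2ξ₁ + 2ξ₂.
Selectivity: 1ξ₁ / (2ξ₂) = 1.61 → ξ₁ = 3.22 ξ₂.
Substitute: (2·3.22 + 2) ξ₂ = 215.3 → ξ₂ = 25.52 kmol/h, ξ₁ = 82.16 kmol/h.
Outlet amounts (n = n₀ + Σ ν·ξ):
  B: 365 − 2(82.16) − 2(25.52) = 149.7
  E: 485 − 3(82.16) − 2(25.52) = 187.5
  D: 0 + 1(82.16) = 82.16
  A: 0 + 2(25.52) = 51.03
Total out = 470.3 kmol/h; y_D = 82.16 / 470.3 = 0.1747.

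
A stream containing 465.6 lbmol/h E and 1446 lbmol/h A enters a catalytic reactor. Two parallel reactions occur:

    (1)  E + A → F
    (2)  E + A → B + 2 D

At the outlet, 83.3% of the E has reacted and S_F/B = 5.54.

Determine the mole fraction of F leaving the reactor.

Conversion of E: E consumed = 0.833 × 465.6 = 387.8 lbmol/h = 1ξ₁ + 1ξ₂.
Selectivity: 1ξ₁ / (1ξ₂) = 5.54 → ξ₁ = 5.54 ξ₂.
Substitute: (1·5.54 + 1) ξ₂ = 387.8 → ξ₂ = 59.3 lbmol/h, ξ₁ = 328.5 lbmol/h.
Outlet amounts (n = n₀ + Σ ν·ξ):
  E: 465.6 − 1(328.5) − 1(59.3) = 77.76
  A: 1446 − 1(328.5) − 1(59.3) = 1058
  F: 0 + 1(328.5) = 328.5
  B: 0 + 1(59.3) = 59.3
  D: 0 + 2(59.3) = 118.6
Total out = 1642 lbmol/h; y_F = 328.5 / 1642 = 0.2.

0.2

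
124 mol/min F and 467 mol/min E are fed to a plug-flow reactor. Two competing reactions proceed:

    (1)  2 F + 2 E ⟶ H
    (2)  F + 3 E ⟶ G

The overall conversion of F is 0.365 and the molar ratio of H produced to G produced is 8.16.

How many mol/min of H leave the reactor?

Conversion of F: F consumed = 0.365 × 124 = 45.26 mol/min = 2ξ₁ + 1ξ₂.
Selectivity: 1ξ₁ / (1ξ₂) = 8.16 → ξ₁ = 8.16 ξ₂.
Substitute: (2·8.16 + 1) ξ₂ = 45.26 → ξ₂ = 2.613 mol/min, ξ₁ = 21.32 mol/min.
Outlet amounts (n = n₀ + Σ ν·ξ):
  F: 124 − 2(21.32) − 1(2.613) = 78.74
  E: 467 − 2(21.32) − 3(2.613) = 416.5
  H: 0 + 1(21.32) = 21.32
  G: 0 + 1(2.613) = 2.613

21.3 mol/min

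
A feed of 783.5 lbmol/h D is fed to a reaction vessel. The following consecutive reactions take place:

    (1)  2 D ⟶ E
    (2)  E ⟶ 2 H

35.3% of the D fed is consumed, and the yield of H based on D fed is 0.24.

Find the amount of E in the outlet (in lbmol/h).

44.3 lbmol/h

Conversion of D: D consumed = 2ξ₁ = 0.353 × 783.5 → ξ₁ = 138.3 lbmol/h.
Yield of H: 2ξ₂ / 783.5 = 0.24 → ξ₂ = 94.02 lbmol/h.
Outlet amounts (n = n₀ + Σ ν·ξ):
  D: 783.5 − 2(138.3) = 506.9
  E: 0 + 1(138.3) − 1(94.02) = 44.27
  H: 0 + 2(94.02) = 188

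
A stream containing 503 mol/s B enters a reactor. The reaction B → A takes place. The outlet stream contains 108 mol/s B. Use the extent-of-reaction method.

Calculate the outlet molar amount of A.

395 mol/s

For B: n = n₀ − 1ξ → 108 = 503 − 1ξ, giving ξ = 395 mol/s.
Outlet amounts (n = n₀ + ν ξ):
  B: 503 − 1(395) = 108
  A: 0 + 1(395) = 395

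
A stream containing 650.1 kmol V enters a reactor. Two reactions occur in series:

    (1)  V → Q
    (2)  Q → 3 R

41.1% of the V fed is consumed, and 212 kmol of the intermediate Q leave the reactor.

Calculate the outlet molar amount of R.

Conversion of V: V consumed = 1ξ₁ = 0.411 × 650.1 → ξ₁ = 267.2 kmol.
Q balance: n_Q = 0 + 1ξ₁ − 1ξ₂ = 212 → ξ₂ = (1·267.2 − 212)/1 = 55.19 kmol.
Outlet amounts (n = n₀ + Σ ν·ξ):
  V: 650.1 − 1(267.2) = 382.9
  Q: 0 + 1(267.2) − 1(55.19) = 212
  R: 0 + 3(55.19) = 165.6

166 kmol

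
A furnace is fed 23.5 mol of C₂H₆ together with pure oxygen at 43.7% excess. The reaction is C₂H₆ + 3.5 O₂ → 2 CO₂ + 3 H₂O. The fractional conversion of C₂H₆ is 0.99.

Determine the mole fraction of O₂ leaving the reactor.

0.24

Stoichiometric O₂ = 3.5 × 23.5 = 82.25 mol; O₂ fed = 82.25 × 1.437 = 118.2 mol.
Fuel reacted = 0.99 × 23.5 → ξ = 23.27 mol.
Outlet (n = n₀ + ν ξ):
  C₂H₆: 23.5 − 1(23.27) = 0.235
  O₂: 118.2 − 3.5(23.27) = 36.77
  CO₂: 0 + 2(23.27) = 46.53
  H₂O: 0 + 3(23.27) = 69.8
Total out = 153.3 mol; y_O₂ = 36.77 / 153.3 = 0.2398.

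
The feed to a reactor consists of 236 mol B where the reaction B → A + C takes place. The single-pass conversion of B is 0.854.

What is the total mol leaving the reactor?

438 mol

B reacted = 0.854 × 236 = 201.5 mol; ν_B = −1, so ξ = 201.5/1 = 201.5 mol.
Outlet amounts (n = n₀ + ν ξ):
  B: 236 − 1(201.5) = 34.46
  A: 0 + 1(201.5) = 201.5
  C: 0 + 1(201.5) = 201.5
Total out = 34.46 + 201.5 + 201.5 = 437.5 mol.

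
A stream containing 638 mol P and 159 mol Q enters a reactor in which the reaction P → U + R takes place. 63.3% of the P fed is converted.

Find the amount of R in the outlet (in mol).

404 mol

P reacted = 0.633 × 638 = 403.9 mol; ν_P = −1, so ξ = 403.9/1 = 403.9 mol.
Outlet amounts (n = n₀ + ν ξ):
  P: 638 − 1(403.9) = 234.1
  U: 0 + 1(403.9) = 403.9
  R: 0 + 1(403.9) = 403.9
  Q: 159 (inert)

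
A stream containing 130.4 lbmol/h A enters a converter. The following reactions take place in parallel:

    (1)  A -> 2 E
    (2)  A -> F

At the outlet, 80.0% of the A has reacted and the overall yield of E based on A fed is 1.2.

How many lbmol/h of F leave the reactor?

Yield of E: 2ξ₁ / 130.4 = 1.2 → ξ₁ = 78.24 lbmol/h.
Conversion of A: 1ξ₁ + 1ξ₂ = 0.8 × 130.4 = 104.3 → ξ₂ = 26.08 lbmol/h.
Outlet amounts (n = n₀ + Σ ν·ξ):
  A: 130.4 − 1(78.24) − 1(26.08) = 26.08
  E: 0 + 2(78.24) = 156.5
  F: 0 + 1(26.08) = 26.08

26.1 lbmol/h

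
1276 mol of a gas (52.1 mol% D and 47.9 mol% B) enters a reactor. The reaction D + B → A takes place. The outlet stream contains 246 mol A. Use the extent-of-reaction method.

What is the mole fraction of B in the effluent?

For A: n = n₀ + 1ξ → 246 = 0 + 1ξ, giving ξ = 246 mol.
Outlet amounts (n = n₀ + ν ξ):
  D: 664.8 − 1(246) = 418.8
  B: 611.2 − 1(246) = 365.2
  A: 0 + 1(246) = 246
Total out = 1030 mol; y_B = 365.2 / 1030 = 0.3546.

0.355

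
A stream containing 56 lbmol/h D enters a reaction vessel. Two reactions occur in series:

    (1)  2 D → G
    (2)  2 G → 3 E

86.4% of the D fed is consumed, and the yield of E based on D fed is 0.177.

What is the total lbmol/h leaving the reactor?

Conversion of D: D consumed = 2ξ₁ = 0.864 × 56 → ξ₁ = 24.19 lbmol/h.
Yield of E: 3ξ₂ / 56 = 0.177 → ξ₂ = 3.304 lbmol/h.
Outlet amounts (n = n₀ + Σ ν·ξ):
  D: 56 − 2(24.19) = 7.616
  G: 0 + 1(24.19) − 2(3.304) = 17.58
  E: 0 + 3(3.304) = 9.912
Total out = 7.616 + 17.58 + 9.912 = 35.11 lbmol/h.

35.1 lbmol/h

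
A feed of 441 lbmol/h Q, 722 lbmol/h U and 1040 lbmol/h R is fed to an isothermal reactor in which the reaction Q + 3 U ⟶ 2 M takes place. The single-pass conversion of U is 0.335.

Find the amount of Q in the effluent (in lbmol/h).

U reacted = 0.335 × 722 = 241.9 lbmol/h; ν_U = −3, so ξ = 241.9/3 = 80.62 lbmol/h.
Outlet amounts (n = n₀ + ν ξ):
  Q: 441 − 1(80.62) = 360.4
  U: 722 − 3(80.62) = 480.1
  M: 0 + 2(80.62) = 161.2
  R: 1040 (inert)

360 lbmol/h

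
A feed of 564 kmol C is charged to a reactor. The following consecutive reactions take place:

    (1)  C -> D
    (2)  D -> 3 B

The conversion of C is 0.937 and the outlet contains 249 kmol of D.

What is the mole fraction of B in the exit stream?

0.747

Conversion of C: C consumed = 1ξ₁ = 0.937 × 564 → ξ₁ = 528.5 kmol.
D balance: n_D = 0 + 1ξ₁ − 1ξ₂ = 249 → ξ₂ = (1·528.5 − 249)/1 = 279.5 kmol.
Outlet amounts (n = n₀ + Σ ν·ξ):
  C: 564 − 1(528.5) = 35.53
  D: 0 + 1(528.5) − 1(279.5) = 249
  B: 0 + 3(279.5) = 838.4
Total out = 1123 kmol; y_B = 838.4 / 1123 = 0.7466.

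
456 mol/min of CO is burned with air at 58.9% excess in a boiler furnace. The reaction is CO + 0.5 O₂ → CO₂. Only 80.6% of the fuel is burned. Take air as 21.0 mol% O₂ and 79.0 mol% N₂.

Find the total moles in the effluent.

2000 mol/min

Stoichiometric O₂ = 0.5 × 456 = 228 mol/min; O₂ fed = 228 × 1.589 = 362.3 mol/min.
N₂ fed = 362.3 × 79/21 = 1363 mol/min.
Fuel reacted = 0.806 × 456 → ξ = 367.5 mol/min.
Outlet (n = n₀ + ν ξ):
  CO: 456 − 1(367.5) = 88.46
  O₂: 362.3 − 0.5(367.5) = 178.5
  N₂: 1363 (inert)
  CO₂: 0 + 1(367.5) = 367.5
Total out = 88.46 + 178.5 + 1363 + 367.5 = 1997 mol/min.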